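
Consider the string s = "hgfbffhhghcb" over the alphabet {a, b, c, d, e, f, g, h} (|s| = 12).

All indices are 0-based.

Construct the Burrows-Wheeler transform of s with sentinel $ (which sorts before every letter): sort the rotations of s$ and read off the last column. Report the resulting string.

bcfhgbfhhg$hf

rank  rotation       last
    0  $hgfbffhhghcb  b
    1  b$hgfbffhhghc  c
    2  bffhhghcb$hgf  f
    3  cb$hgfbffhhgh  h
    4  fbffhhghcb$hg  g
    5  ffhhghcb$hgfb  b
    6  fhhghcb$hgfbf  f
    7  gfbffhhghcb$h  h
    8  ghcb$hgfbffhh  h
    9  hcb$hgfbffhhg  g
   10  hgfbffhhghcb$  $
   11  hghcb$hgfbffh  h
   12  hhghcb$hgfbff  f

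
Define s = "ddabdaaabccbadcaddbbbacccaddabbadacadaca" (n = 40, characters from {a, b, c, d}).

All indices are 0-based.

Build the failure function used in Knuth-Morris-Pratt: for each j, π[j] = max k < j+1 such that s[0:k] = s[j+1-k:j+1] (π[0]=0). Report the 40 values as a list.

π[0] = 0
j=1 s[j]='d': π[1]=1 (border 'd')
j=2 s[j]='a': k: 1→0; π[2]=0 (border '')
j=3 s[j]='b': π[3]=0 (border '')
j=4 s[j]='d': π[4]=1 (border 'd')
j=5 s[j]='a': k: 1→0; π[5]=0 (border '')
j=6 s[j]='a': π[6]=0 (border '')
j=7 s[j]='a': π[7]=0 (border '')
j=8 s[j]='b': π[8]=0 (border '')
j=9 s[j]='c': π[9]=0 (border '')
j=10 s[j]='c': π[10]=0 (border '')
j=11 s[j]='b': π[11]=0 (border '')
j=12 s[j]='a': π[12]=0 (border '')
j=13 s[j]='d': π[13]=1 (border 'd')
j=14 s[j]='c': k: 1→0; π[14]=0 (border '')
j=15 s[j]='a': π[15]=0 (border '')
j=16 s[j]='d': π[16]=1 (border 'd')
j=17 s[j]='d': π[17]=2 (border 'dd')
j=18 s[j]='b': k: 2→1→0; π[18]=0 (border '')
j=19 s[j]='b': π[19]=0 (border '')
j=20 s[j]='b': π[20]=0 (border '')
j=21 s[j]='a': π[21]=0 (border '')
j=22 s[j]='c': π[22]=0 (border '')
j=23 s[j]='c': π[23]=0 (border '')
j=24 s[j]='c': π[24]=0 (border '')
j=25 s[j]='a': π[25]=0 (border '')
j=26 s[j]='d': π[26]=1 (border 'd')
j=27 s[j]='d': π[27]=2 (border 'dd')
j=28 s[j]='a': π[28]=3 (border 'dda')
j=29 s[j]='b': π[29]=4 (border 'ddab')
j=30 s[j]='b': k: 4→0; π[30]=0 (border '')
j=31 s[j]='a': π[31]=0 (border '')
j=32 s[j]='d': π[32]=1 (border 'd')
j=33 s[j]='a': k: 1→0; π[33]=0 (border '')
j=34 s[j]='c': π[34]=0 (border '')
j=35 s[j]='a': π[35]=0 (border '')
j=36 s[j]='d': π[36]=1 (border 'd')
j=37 s[j]='a': k: 1→0; π[37]=0 (border '')
j=38 s[j]='c': π[38]=0 (border '')
j=39 s[j]='a': π[39]=0 (border '')

[0, 1, 0, 0, 1, 0, 0, 0, 0, 0, 0, 0, 0, 1, 0, 0, 1, 2, 0, 0, 0, 0, 0, 0, 0, 0, 1, 2, 3, 4, 0, 0, 1, 0, 0, 0, 1, 0, 0, 0]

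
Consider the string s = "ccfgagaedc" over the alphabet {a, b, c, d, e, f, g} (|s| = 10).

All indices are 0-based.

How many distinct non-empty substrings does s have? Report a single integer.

50

rank→(start, suffix):
  0 → (6, 'aedc')
  1 → (4, 'agaedc')
  2 → (9, 'c')
  3 → (0, 'ccfgagaedc')
  4 → (1, 'cfgagaedc')
  5 → (8, 'dc')
  6 → (7, 'edc')
  7 → (2, 'fgagaedc')
  8 → (5, 'gaedc')
  9 → (3, 'gagaedc')

SA = [6, 4, 9, 0, 1, 8, 7, 2, 5, 3]
i: (SA[i-1],SA[i]) lcp shared
  1: (6,4) 1 'a'
  2: (4,9) 0 ''
  3: (9,0) 1 'c'
  4: (0,1) 1 'c'
  5: (1,8) 0 ''
  6: (8,7) 0 ''
  7: (7,2) 0 ''
  8: (2,5) 0 ''
  9: (5,3) 2 'ga'

n(n+1)/2 = 10·11/2 = 55
Σ LCP = 0 + 1 + 0 + 1 + 1 + 0 + 0 + 0 + 0 + 2 = 5
distinct = 55 − 5 = 50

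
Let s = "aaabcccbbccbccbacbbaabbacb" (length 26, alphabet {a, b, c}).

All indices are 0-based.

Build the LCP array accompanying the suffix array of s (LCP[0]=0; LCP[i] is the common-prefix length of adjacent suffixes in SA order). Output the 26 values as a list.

rank→(start, suffix):
  0 → (0, 'aaabcccbbccbccbacbbaabbacb')
  1 → (19, 'aabbacb')
  2 → (1, 'aabcccbbccbccbacbbaabbacb')
  3 → (20, 'abbacb')
  4 → (2, 'abcccbbccbccbacbbaabbacb')
  5 → (23, 'acb')
  6 → (15, 'acbbaabbacb')
  7 → (25, 'b')
  8 → (18, 'baabbacb')
  9 → (22, 'bacb')
  10 → (14, 'bacbbaabbacb')
  11 → (17, 'bbaabbacb')
  12 → (21, 'bbacb')
  13 → (7, 'bbccbccbacbbaabbacb')
  14 → (11, 'bccbacbbaabbacb')
  15 → (8, 'bccbccbacbbaabbacb')
  16 → (3, 'bcccbbccbccbacbbaabbacb')
  17 → (24, 'cb')
  18 → (13, 'cbacbbaabbacb')
  19 → (16, 'cbbaabbacb')
  20 → (6, 'cbbccbccbacbbaabbacb')
  21 → (10, 'cbccbacbbaabbacb')
  22 → (12, 'ccbacbbaabbacb')
  23 → (5, 'ccbbccbccbacbbaabbacb')
  24 → (9, 'ccbccbacbbaabbacb')
  25 → (4, 'cccbbccbccbacbbaabbacb')

SA = [0, 19, 1, 20, 2, 23, 15, 25, 18, 22, 14, 17, 21, 7, 11, 8, 3, 24, 13, 16, 6, 10, 12, 5, 9, 4]
rank  pair      lcp
   1  s[0:],s[19:]  2  'aa'
   2  s[19:],s[1:]  3  'aab'
   3  s[1:],s[20:]  1  'a'
   4  s[20:],s[2:]  2  'ab'
   5  s[2:],s[23:]  1  'a'
   6  s[23:],s[15:]  3  'acb'
   7  s[15:],s[25:]  0  ''
   8  s[25:],s[18:]  1  'b'
   9  s[18:],s[22:]  2  'ba'
  10  s[22:],s[14:]  4  'bacb'
  11  s[14:],s[17:]  1  'b'
  12  s[17:],s[21:]  3  'bba'
  13  s[21:],s[7:]  2  'bb'
  14  s[7:],s[11:]  1  'b'
  15  s[11:],s[8:]  4  'bccb'
  16  s[8:],s[3:]  3  'bcc'
  17  s[3:],s[24:]  0  ''
  18  s[24:],s[13:]  2  'cb'
  19  s[13:],s[16:]  2  'cb'
  20  s[16:],s[6:]  3  'cbb'
  21  s[6:],s[10:]  2  'cb'
  22  s[10:],s[12:]  1  'c'
  23  s[12:],s[5:]  3  'ccb'
  24  s[5:],s[9:]  3  'ccb'
  25  s[9:],s[4:]  2  'cc'

[0, 2, 3, 1, 2, 1, 3, 0, 1, 2, 4, 1, 3, 2, 1, 4, 3, 0, 2, 2, 3, 2, 1, 3, 3, 2]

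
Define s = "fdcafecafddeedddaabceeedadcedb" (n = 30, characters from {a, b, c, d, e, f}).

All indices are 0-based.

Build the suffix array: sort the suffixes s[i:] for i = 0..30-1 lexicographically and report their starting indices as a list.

[16, 17, 24, 7, 3, 29, 18, 6, 2, 26, 19, 15, 23, 28, 1, 25, 14, 13, 9, 10, 5, 22, 27, 12, 21, 11, 20, 0, 8, 4]

rank→(start, suffix):
  0 → (16, 'aabceeedadcedb')
  1 → (17, 'abceeedadcedb')
  2 → (24, 'adcedb')
  3 → (7, 'afddeedddaabceeedadcedb')
  4 → (3, 'afecafddeedddaabceeedadcedb')
  5 → (29, 'b')
  6 → (18, 'bceeedadcedb')
  7 → (6, 'cafddeedddaabceeedadcedb')
  8 → (2, 'cafecafddeedddaabceeedadcedb')
  9 → (26, 'cedb')
  10 → (19, 'ceeedadcedb')
  11 → (15, 'daabceeedadcedb')
  12 → (23, 'dadcedb')
  13 → (28, 'db')
  14 → (1, 'dcafecafddeedddaabceeedadcedb')
  15 → (25, 'dcedb')
  16 → (14, 'ddaabceeedadcedb')
  17 → (13, 'dddaabceeedadcedb')
  18 → (9, 'ddeedddaabceeedadcedb')
  19 → (10, 'deedddaabceeedadcedb')
  20 → (5, 'ecafddeedddaabceeedadcedb')
  21 → (22, 'edadcedb')
  22 → (27, 'edb')
  23 → (12, 'edddaabceeedadcedb')
  24 → (21, 'eedadcedb')
  25 → (11, 'eedddaabceeedadcedb')
  26 → (20, 'eeedadcedb')
  27 → (0, 'fdcafecafddeedddaabceeedadcedb')
  28 → (8, 'fddeedddaabceeedadcedb')
  29 → (4, 'fecafddeedddaabceeedadcedb')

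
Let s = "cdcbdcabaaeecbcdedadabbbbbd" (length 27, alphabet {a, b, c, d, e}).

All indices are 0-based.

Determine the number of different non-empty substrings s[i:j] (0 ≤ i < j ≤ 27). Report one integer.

rank→(start, suffix):
  0 → (8, 'aaeecbcdedadabbbbbd')
  1 → (6, 'abaaeecbcdedadabbbbbd')
  2 → (20, 'abbbbbd')
  3 → (18, 'adabbbbbd')
  4 → (9, 'aeecbcdedadabbbbbd')
  5 → (7, 'baaeecbcdedadabbbbbd')
  6 → (21, 'bbbbbd')
  7 → (22, 'bbbbd')
  8 → (23, 'bbbd')
  9 → (24, 'bbd')
  10 → (13, 'bcdedadabbbbbd')
  11 → (25, 'bd')
  12 → (3, 'bdcabaaeecbcdedadabbbbbd')
  13 → (5, 'cabaaeecbcdedadabbbbbd')
  14 → (12, 'cbcdedadabbbbbd')
  15 → (2, 'cbdcabaaeecbcdedadabbbbbd')
  16 → (0, 'cdcbdcabaaeecbcdedadabbbbbd')
  17 → (14, 'cdedadabbbbbd')
  18 → (26, 'd')
  19 → (19, 'dabbbbbd')
  20 → (17, 'dadabbbbbd')
  21 → (4, 'dcabaaeecbcdedadabbbbbd')
  22 → (1, 'dcbdcabaaeecbcdedadabbbbbd')
  23 → (15, 'dedadabbbbbd')
  24 → (11, 'ecbcdedadabbbbbd')
  25 → (16, 'edadabbbbbd')
  26 → (10, 'eecbcdedadabbbbbd')

SA = [8, 6, 20, 18, 9, 7, 21, 22, 23, 24, 13, 25, 3, 5, 12, 2, 0, 14, 26, 19, 17, 4, 1, 15, 11, 16, 10]
rank  pair      lcp
   1  s[8:],s[6:]  1  'a'
   2  s[6:],s[20:]  2  'ab'
   3  s[20:],s[18:]  1  'a'
   4  s[18:],s[9:]  1  'a'
   5  s[9:],s[7:]  0  ''
   6  s[7:],s[21:]  1  'b'
   7  s[21:],s[22:]  4  'bbbb'
   8  s[22:],s[23:]  3  'bbb'
   9  s[23:],s[24:]  2  'bb'
  10  s[24:],s[13:]  1  'b'
  11  s[13:],s[25:]  1  'b'
  12  s[25:],s[3:]  2  'bd'
  13  s[3:],s[5:]  0  ''
  14  s[5:],s[12:]  1  'c'
  15  s[12:],s[2:]  2  'cb'
  16  s[2:],s[0:]  1  'c'
  17  s[0:],s[14:]  2  'cd'
  18  s[14:],s[26:]  0  ''
  19  s[26:],s[19:]  1  'd'
  20  s[19:],s[17:]  2  'da'
  21  s[17:],s[4:]  1  'd'
  22  s[4:],s[1:]  2  'dc'
  23  s[1:],s[15:]  1  'd'
  24  s[15:],s[11:]  0  ''
  25  s[11:],s[16:]  1  'e'
  26  s[16:],s[10:]  1  'e'

n(n+1)/2 = 27·28/2 = 378
Σ LCP = 0 + 1 + 2 + 1 + 1 + 0 + 1 + 4 + 3 + 2 + 1 + 1 + 2 + 0 + 1 + 2 + 1 + 2 + 0 + 1 + 2 + 1 + 2 + 1 + 0 + 1 + 1 = 34
distinct = 378 − 34 = 344

344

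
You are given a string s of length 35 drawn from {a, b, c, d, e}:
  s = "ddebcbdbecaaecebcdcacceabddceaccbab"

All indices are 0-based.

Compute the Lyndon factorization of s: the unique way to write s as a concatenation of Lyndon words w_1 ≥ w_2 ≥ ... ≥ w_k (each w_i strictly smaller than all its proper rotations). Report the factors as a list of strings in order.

emit factor 1: 'dde' (i=0, period=3)
emit factor 2: 'bcbdbec' (i=3, period=7)
emit factor 3: 'aaecebcdcacceabddceaccbab' (i=10, period=25)

["dde", "bcbdbec", "aaecebcdcacceabddceaccbab"]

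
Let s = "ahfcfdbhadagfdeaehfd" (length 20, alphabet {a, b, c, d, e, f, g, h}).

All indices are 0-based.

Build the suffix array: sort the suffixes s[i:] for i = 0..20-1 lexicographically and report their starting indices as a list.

[8, 15, 10, 0, 6, 3, 19, 9, 5, 13, 14, 16, 2, 18, 4, 12, 11, 7, 1, 17]

sorted suffixes:
  #0 SA[0]=8  'adagfdeaehfd'
  #1 SA[1]=15  'aehfd'
  #2 SA[2]=10  'agfdeaehfd'
  #3 SA[3]=0  'ahfcfdbhadagfdeaehfd'
  #4 SA[4]=6  'bhadagfdeaehfd'
  #5 SA[5]=3  'cfdbhadagfdeaehfd'
  #6 SA[6]=19  'd'
  #7 SA[7]=9  'dagfdeaehfd'
  #8 SA[8]=5  'dbhadagfdeaehfd'
  #9 SA[9]=13  'deaehfd'
  #10 SA[10]=14  'eaehfd'
  #11 SA[11]=16  'ehfd'
  #12 SA[12]=2  'fcfdbhadagfdeaehfd'
  #13 SA[13]=18  'fd'
  #14 SA[14]=4  'fdbhadagfdeaehfd'
  #15 SA[15]=12  'fdeaehfd'
  #16 SA[16]=11  'gfdeaehfd'
  #17 SA[17]=7  'hadagfdeaehfd'
  #18 SA[18]=1  'hfcfdbhadagfdeaehfd'
  #19 SA[19]=17  'hfd'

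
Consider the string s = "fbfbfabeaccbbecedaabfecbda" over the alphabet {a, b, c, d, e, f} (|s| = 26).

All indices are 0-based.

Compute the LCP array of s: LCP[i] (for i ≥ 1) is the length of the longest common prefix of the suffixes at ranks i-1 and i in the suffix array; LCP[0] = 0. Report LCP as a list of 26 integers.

rank→(start, suffix):
  0 → (25, 'a')
  1 → (17, 'aabfecbda')
  2 → (5, 'abeaccbbecedaabfecbda')
  3 → (18, 'abfecbda')
  4 → (8, 'accbbecedaabfecbda')
  5 → (11, 'bbecedaabfecbda')
  6 → (23, 'bda')
  7 → (6, 'beaccbbecedaabfecbda')
  8 → (12, 'becedaabfecbda')
  9 → (3, 'bfabeaccbbecedaabfecbda')
  10 → (1, 'bfbfabeaccbbecedaabfecbda')
  11 → (19, 'bfecbda')
  12 → (10, 'cbbecedaabfecbda')
  13 → (22, 'cbda')
  14 → (9, 'ccbbecedaabfecbda')
  15 → (14, 'cedaabfecbda')
  16 → (24, 'da')
  17 → (16, 'daabfecbda')
  18 → (7, 'eaccbbecedaabfecbda')
  19 → (21, 'ecbda')
  20 → (13, 'ecedaabfecbda')
  21 → (15, 'edaabfecbda')
  22 → (4, 'fabeaccbbecedaabfecbda')
  23 → (2, 'fbfabeaccbbecedaabfecbda')
  24 → (0, 'fbfbfabeaccbbecedaabfecbda')
  25 → (20, 'fecbda')

SA = [25, 17, 5, 18, 8, 11, 23, 6, 12, 3, 1, 19, 10, 22, 9, 14, 24, 16, 7, 21, 13, 15, 4, 2, 0, 20]
i: (SA[i-1],SA[i]) lcp shared
  1: (25,17) 1 'a'
  2: (17,5) 1 'a'
  3: (5,18) 2 'ab'
  4: (18,8) 1 'a'
  5: (8,11) 0 ''
  6: (11,23) 1 'b'
  7: (23,6) 1 'b'
  8: (6,12) 2 'be'
  9: (12,3) 1 'b'
  10: (3,1) 2 'bf'
  11: (1,19) 2 'bf'
  12: (19,10) 0 ''
  13: (10,22) 2 'cb'
  14: (22,9) 1 'c'
  15: (9,14) 1 'c'
  16: (14,24) 0 ''
  17: (24,16) 2 'da'
  18: (16,7) 0 ''
  19: (7,21) 1 'e'
  20: (21,13) 2 'ec'
  21: (13,15) 1 'e'
  22: (15,4) 0 ''
  23: (4,2) 1 'f'
  24: (2,0) 3 'fbf'
  25: (0,20) 1 'f'

[0, 1, 1, 2, 1, 0, 1, 1, 2, 1, 2, 2, 0, 2, 1, 1, 0, 2, 0, 1, 2, 1, 0, 1, 3, 1]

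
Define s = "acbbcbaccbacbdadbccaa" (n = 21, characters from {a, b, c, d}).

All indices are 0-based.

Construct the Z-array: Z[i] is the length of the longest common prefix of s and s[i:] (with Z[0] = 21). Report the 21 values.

Z[0]=21
i=1: outside box; Z[1]=0
i=2: outside box; Z[2]=0
i=3: outside box; Z[3]=0
i=4: outside box; Z[4]=0
i=5: outside box; Z[5]=0
i=6: outside box; Z[6]=2 extend→box=[6,8)
i=7: min(r-i=1, Z[1]=0)=0; Z[7]=0
i=8: outside box; Z[8]=0
i=9: outside box; Z[9]=0
i=10: outside box; Z[10]=3 extend→box=[10,13)
i=11: min(r-i=2, Z[1]=0)=0; Z[11]=0
i=12: min(r-i=1, Z[2]=0)=0; Z[12]=0
i=13: outside box; Z[13]=0
i=14: outside box; Z[14]=1 extend→box=[14,15)
i=15: outside box; Z[15]=0
i=16: outside box; Z[16]=0
i=17: outside box; Z[17]=0
i=18: outside box; Z[18]=0
i=19: outside box; Z[19]=1 extend→box=[19,20)
i=20: outside box; Z[20]=1 extend→box=[20,21)

[21, 0, 0, 0, 0, 0, 2, 0, 0, 0, 3, 0, 0, 0, 1, 0, 0, 0, 0, 1, 1]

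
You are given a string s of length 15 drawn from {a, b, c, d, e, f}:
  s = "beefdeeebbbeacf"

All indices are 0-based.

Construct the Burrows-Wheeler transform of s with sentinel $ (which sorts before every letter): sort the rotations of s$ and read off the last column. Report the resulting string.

feebb$afbeedbece

rank  rotation          last
    0  $beefdeeebbbeacf  f
    1  acf$beefdeeebbbe  e
    2  bbbeacf$beefdeee  e
    3  bbeacf$beefdeeeb  b
    4  beacf$beefdeeebb  b
    5  beefdeeebbbeacf$  $
    6  cf$beefdeeebbbea  a
    7  deeebbbeacf$beef  f
    8  eacf$beefdeeebbb  b
    9  ebbbeacf$beefdee  e
   10  eebbbeacf$beefde  e
   11  eeebbbeacf$beefd  d
   12  eefdeeebbbeacf$b  b
   13  efdeeebbbeacf$be  e
   14  f$beefdeeebbbeac  c
   15  fdeeebbbeacf$bee  e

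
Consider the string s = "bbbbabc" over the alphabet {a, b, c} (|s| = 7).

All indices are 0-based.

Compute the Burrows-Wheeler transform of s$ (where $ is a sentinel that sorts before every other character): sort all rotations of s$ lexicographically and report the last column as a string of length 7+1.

rank  rotation  last
    0  $bbbbabc  c
    1  abc$bbbb  b
    2  babc$bbb  b
    3  bbabc$bb  b
    4  bbbabc$b  b
    5  bbbbabc$  $
    6  bc$bbbba  a
    7  c$bbbbab  b

cbbbb$ab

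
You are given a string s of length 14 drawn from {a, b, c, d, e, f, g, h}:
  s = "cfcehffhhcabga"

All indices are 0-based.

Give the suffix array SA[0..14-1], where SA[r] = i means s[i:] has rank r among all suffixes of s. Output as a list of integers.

[13, 10, 11, 9, 2, 0, 3, 1, 5, 6, 12, 8, 4, 7]

rank | idx | suffix
   0 |  13 | a
   1 |  10 | abga
   2 |  11 | bga
   3 |   9 | cabga
   4 |   2 | cehffhhcabga
   5 |   0 | cfcehffhhcabga
   6 |   3 | ehffhhcabga
   7 |   1 | fcehffhhcabga
   8 |   5 | ffhhcabga
   9 |   6 | fhhcabga
  10 |  12 | ga
  11 |   8 | hcabga
  12 |   4 | hffhhcabga
  13 |   7 | hhcabga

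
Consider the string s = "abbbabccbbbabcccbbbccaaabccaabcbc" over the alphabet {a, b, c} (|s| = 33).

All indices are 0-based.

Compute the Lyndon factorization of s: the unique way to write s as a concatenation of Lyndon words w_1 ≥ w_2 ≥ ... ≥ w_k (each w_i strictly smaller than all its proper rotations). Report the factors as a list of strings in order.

["abbbabccbbbabcccbbbcc", "aaabccaabcbc"]

emit factor 1: 'abbbabccbbbabcccbbbcc' (i=0, period=21)
emit factor 2: 'aaabccaabcbc' (i=21, period=12)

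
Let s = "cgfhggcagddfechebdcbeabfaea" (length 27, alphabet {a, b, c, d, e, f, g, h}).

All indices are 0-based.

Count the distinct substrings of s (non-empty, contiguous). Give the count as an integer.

358

sorted suffixes:
  #0 SA[0]=26  'a'
  #1 SA[1]=21  'abfaea'
  #2 SA[2]=24  'aea'
  #3 SA[3]=7  'agddfechebdcbeabfaea'
  #4 SA[4]=16  'bdcbeabfaea'
  #5 SA[5]=19  'beabfaea'
  #6 SA[6]=22  'bfaea'
  #7 SA[7]=6  'cagddfechebdcbeabfaea'
  #8 SA[8]=18  'cbeabfaea'
  #9 SA[9]=0  'cgfhggcagddfechebdcbeabfaea'
  #10 SA[10]=13  'chebdcbeabfaea'
  #11 SA[11]=17  'dcbeabfaea'
  #12 SA[12]=9  'ddfechebdcbeabfaea'
  #13 SA[13]=10  'dfechebdcbeabfaea'
  #14 SA[14]=25  'ea'
  #15 SA[15]=20  'eabfaea'
  #16 SA[16]=15  'ebdcbeabfaea'
  #17 SA[17]=12  'echebdcbeabfaea'
  #18 SA[18]=23  'faea'
  #19 SA[19]=11  'fechebdcbeabfaea'
  #20 SA[20]=2  'fhggcagddfechebdcbeabfaea'
  #21 SA[21]=5  'gcagddfechebdcbeabfaea'
  #22 SA[22]=8  'gddfechebdcbeabfaea'
  #23 SA[23]=1  'gfhggcagddfechebdcbeabfaea'
  #24 SA[24]=4  'ggcagddfechebdcbeabfaea'
  #25 SA[25]=14  'hebdcbeabfaea'
  #26 SA[26]=3  'hggcagddfechebdcbeabfaea'

SA = [26, 21, 24, 7, 16, 19, 22, 6, 18, 0, 13, 17, 9, 10, 25, 20, 15, 12, 23, 11, 2, 5, 8, 1, 4, 14, 3]
[i] adj suffixes → lcp
  [1] 26/21 → 1 ('a')
  [2] 21/24 → 1 ('a')
  [3] 24/7 → 1 ('a')
  [4] 7/16 → 0 ('')
  [5] 16/19 → 1 ('b')
  [6] 19/22 → 1 ('b')
  [7] 22/6 → 0 ('')
  [8] 6/18 → 1 ('c')
  [9] 18/0 → 1 ('c')
  [10] 0/13 → 1 ('c')
  [11] 13/17 → 0 ('')
  [12] 17/9 → 1 ('d')
  [13] 9/10 → 1 ('d')
  [14] 10/25 → 0 ('')
  [15] 25/20 → 2 ('ea')
  [16] 20/15 → 1 ('e')
  [17] 15/12 → 1 ('e')
  [18] 12/23 → 0 ('')
  [19] 23/11 → 1 ('f')
  [20] 11/2 → 1 ('f')
  [21] 2/5 → 0 ('')
  [22] 5/8 → 1 ('g')
  [23] 8/1 → 1 ('g')
  [24] 1/4 → 1 ('g')
  [25] 4/14 → 0 ('')
  [26] 14/3 → 1 ('h')

n(n+1)/2 = 27·28/2 = 378
Σ LCP = 0 + 1 + 1 + 1 + 0 + 1 + 1 + 0 + 1 + 1 + 1 + 0 + 1 + 1 + 0 + 2 + 1 + 1 + 0 + 1 + 1 + 0 + 1 + 1 + 1 + 0 + 1 = 20
distinct = 378 − 20 = 358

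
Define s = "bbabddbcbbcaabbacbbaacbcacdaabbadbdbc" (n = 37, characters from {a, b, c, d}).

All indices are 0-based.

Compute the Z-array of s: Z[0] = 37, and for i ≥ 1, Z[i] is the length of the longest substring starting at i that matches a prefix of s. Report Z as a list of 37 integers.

[37, 1, 0, 1, 0, 0, 1, 0, 2, 1, 0, 0, 0, 3, 1, 0, 0, 3, 1, 0, 0, 0, 1, 0, 0, 0, 0, 0, 0, 3, 1, 0, 0, 1, 0, 1, 0]

Z[0]=37
i=1: fresh scan; Z[1]=1 grow→box=[1,2)
i=2: fresh scan; Z[2]=0
i=3: fresh scan; Z[3]=1 grow→box=[3,4)
i=4: fresh scan; Z[4]=0
i=5: fresh scan; Z[5]=0
i=6: fresh scan; Z[6]=1 grow→box=[6,7)
i=7: fresh scan; Z[7]=0
i=8: fresh scan; Z[8]=2 grow→box=[8,10)
i=9: min(r-i=1, Z[1]=1)=1; Z[9]=1
i=10: fresh scan; Z[10]=0
i=11: fresh scan; Z[11]=0
i=12: fresh scan; Z[12]=0
i=13: fresh scan; Z[13]=3 grow→box=[13,16)
i=14: min(r-i=2, Z[1]=1)=1; Z[14]=1
i=15: min(r-i=1, Z[2]=0)=0; Z[15]=0
i=16: fresh scan; Z[16]=0
i=17: fresh scan; Z[17]=3 grow→box=[17,20)
i=18: min(r-i=2, Z[1]=1)=1; Z[18]=1
i=19: min(r-i=1, Z[2]=0)=0; Z[19]=0
i=20: fresh scan; Z[20]=0
i=21: fresh scan; Z[21]=0
i=22: fresh scan; Z[22]=1 grow→box=[22,23)
i=23: fresh scan; Z[23]=0
i=24: fresh scan; Z[24]=0
i=25: fresh scan; Z[25]=0
i=26: fresh scan; Z[26]=0
i=27: fresh scan; Z[27]=0
i=28: fresh scan; Z[28]=0
i=29: fresh scan; Z[29]=3 grow→box=[29,32)
i=30: min(r-i=2, Z[1]=1)=1; Z[30]=1
i=31: min(r-i=1, Z[2]=0)=0; Z[31]=0
i=32: fresh scan; Z[32]=0
i=33: fresh scan; Z[33]=1 grow→box=[33,34)
i=34: fresh scan; Z[34]=0
i=35: fresh scan; Z[35]=1 grow→box=[35,36)
i=36: fresh scan; Z[36]=0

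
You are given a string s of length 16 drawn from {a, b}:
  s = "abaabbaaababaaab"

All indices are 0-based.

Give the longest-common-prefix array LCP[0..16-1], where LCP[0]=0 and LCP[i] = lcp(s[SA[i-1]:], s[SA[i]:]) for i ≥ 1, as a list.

rank→(start, suffix):
  0 → (12, 'aaab')
  1 → (6, 'aaababaaab')
  2 → (13, 'aab')
  3 → (7, 'aababaaab')
  4 → (2, 'aabbaaababaaab')
  5 → (14, 'ab')
  6 → (10, 'abaaab')
  7 → (0, 'abaabbaaababaaab')
  8 → (8, 'ababaaab')
  9 → (3, 'abbaaababaaab')
  10 → (15, 'b')
  11 → (11, 'baaab')
  12 → (5, 'baaababaaab')
  13 → (1, 'baabbaaababaaab')
  14 → (9, 'babaaab')
  15 → (4, 'bbaaababaaab')

SA = [12, 6, 13, 7, 2, 14, 10, 0, 8, 3, 15, 11, 5, 1, 9, 4]
[i] adj suffixes → lcp
  [1] 12/6 → 4 ('aaab')
  [2] 6/13 → 2 ('aa')
  [3] 13/7 → 3 ('aab')
  [4] 7/2 → 3 ('aab')
  [5] 2/14 → 1 ('a')
  [6] 14/10 → 2 ('ab')
  [7] 10/0 → 4 ('abaa')
  [8] 0/8 → 3 ('aba')
  [9] 8/3 → 2 ('ab')
  [10] 3/15 → 0 ('')
  [11] 15/11 → 1 ('b')
  [12] 11/5 → 5 ('baaab')
  [13] 5/1 → 3 ('baa')
  [14] 1/9 → 2 ('ba')
  [15] 9/4 → 1 ('b')

[0, 4, 2, 3, 3, 1, 2, 4, 3, 2, 0, 1, 5, 3, 2, 1]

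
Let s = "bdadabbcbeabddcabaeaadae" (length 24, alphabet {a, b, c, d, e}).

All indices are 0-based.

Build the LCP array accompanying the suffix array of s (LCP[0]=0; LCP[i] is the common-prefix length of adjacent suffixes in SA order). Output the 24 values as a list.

[0, 1, 2, 2, 1, 3, 1, 2, 0, 1, 1, 1, 2, 1, 0, 1, 0, 2, 2, 1, 1, 0, 1, 2]

sorted suffixes:
  #0 SA[0]=19  'aadae'
  #1 SA[1]=15  'abaeaadae'
  #2 SA[2]=4  'abbcbeabddcabaeaadae'
  #3 SA[3]=10  'abddcabaeaadae'
  #4 SA[4]=2  'adabbcbeabddcabaeaadae'
  #5 SA[5]=20  'adae'
  #6 SA[6]=22  'ae'
  #7 SA[7]=17  'aeaadae'
  #8 SA[8]=16  'baeaadae'
  #9 SA[9]=5  'bbcbeabddcabaeaadae'
  #10 SA[10]=6  'bcbeabddcabaeaadae'
  #11 SA[11]=0  'bdadabbcbeabddcabaeaadae'
  #12 SA[12]=11  'bddcabaeaadae'
  #13 SA[13]=8  'beabddcabaeaadae'
  #14 SA[14]=14  'cabaeaadae'
  #15 SA[15]=7  'cbeabddcabaeaadae'
  #16 SA[16]=3  'dabbcbeabddcabaeaadae'
  #17 SA[17]=1  'dadabbcbeabddcabaeaadae'
  #18 SA[18]=21  'dae'
  #19 SA[19]=13  'dcabaeaadae'
  #20 SA[20]=12  'ddcabaeaadae'
  #21 SA[21]=23  'e'
  #22 SA[22]=18  'eaadae'
  #23 SA[23]=9  'eabddcabaeaadae'

SA = [19, 15, 4, 10, 2, 20, 22, 17, 16, 5, 6, 0, 11, 8, 14, 7, 3, 1, 21, 13, 12, 23, 18, 9]
i: (SA[i-1],SA[i]) lcp shared
  1: (19,15) 1 'a'
  2: (15,4) 2 'ab'
  3: (4,10) 2 'ab'
  4: (10,2) 1 'a'
  5: (2,20) 3 'ada'
  6: (20,22) 1 'a'
  7: (22,17) 2 'ae'
  8: (17,16) 0 ''
  9: (16,5) 1 'b'
  10: (5,6) 1 'b'
  11: (6,0) 1 'b'
  12: (0,11) 2 'bd'
  13: (11,8) 1 'b'
  14: (8,14) 0 ''
  15: (14,7) 1 'c'
  16: (7,3) 0 ''
  17: (3,1) 2 'da'
  18: (1,21) 2 'da'
  19: (21,13) 1 'd'
  20: (13,12) 1 'd'
  21: (12,23) 0 ''
  22: (23,18) 1 'e'
  23: (18,9) 2 'ea'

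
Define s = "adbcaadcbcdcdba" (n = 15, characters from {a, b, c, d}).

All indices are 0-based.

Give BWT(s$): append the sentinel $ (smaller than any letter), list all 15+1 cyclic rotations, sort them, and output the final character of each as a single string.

rank  rotation          last
    0  $adbcaadcbcdcdba  a
    1  a$adbcaadcbcdcdb  b
    2  aadcbcdcdba$adbc  c
    3  adbcaadcbcdcdba$  $
    4  adcbcdcdba$adbca  a
    5  ba$adbcaadcbcdcd  d
    6  bcaadcbcdcdba$ad  d
    7  bcdcdba$adbcaadc  c
    8  caadcbcdcdba$adb  b
    9  cbcdcdba$adbcaad  d
   10  cdba$adbcaadcbcd  d
   11  cdcdba$adbcaadcb  b
   12  dba$adbcaadcbcdc  c
   13  dbcaadcbcdcdba$a  a
   14  dcbcdcdba$adbcaa  a
   15  dcdba$adbcaadcbc  c

abc$addcbddbcaac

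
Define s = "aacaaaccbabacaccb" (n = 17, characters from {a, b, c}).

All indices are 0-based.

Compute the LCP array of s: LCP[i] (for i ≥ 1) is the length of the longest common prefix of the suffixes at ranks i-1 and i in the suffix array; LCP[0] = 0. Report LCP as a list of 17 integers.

rank→(start, suffix):
  0 → (3, 'aaaccbabacaccb')
  1 → (0, 'aacaaaccbabacaccb')
  2 → (4, 'aaccbabacaccb')
  3 → (9, 'abacaccb')
  4 → (1, 'acaaaccbabacaccb')
  5 → (11, 'acaccb')
  6 → (13, 'accb')
  7 → (5, 'accbabacaccb')
  8 → (16, 'b')
  9 → (8, 'babacaccb')
  10 → (10, 'bacaccb')
  11 → (2, 'caaaccbabacaccb')
  12 → (12, 'caccb')
  13 → (15, 'cb')
  14 → (7, 'cbabacaccb')
  15 → (14, 'ccb')
  16 → (6, 'ccbabacaccb')

SA = [3, 0, 4, 9, 1, 11, 13, 5, 16, 8, 10, 2, 12, 15, 7, 14, 6]
[i] adj suffixes → lcp
  [1] 3/0 → 2 ('aa')
  [2] 0/4 → 3 ('aac')
  [3] 4/9 → 1 ('a')
  [4] 9/1 → 1 ('a')
  [5] 1/11 → 3 ('aca')
  [6] 11/13 → 2 ('ac')
  [7] 13/5 → 4 ('accb')
  [8] 5/16 → 0 ('')
  [9] 16/8 → 1 ('b')
  [10] 8/10 → 2 ('ba')
  [11] 10/2 → 0 ('')
  [12] 2/12 → 2 ('ca')
  [13] 12/15 → 1 ('c')
  [14] 15/7 → 2 ('cb')
  [15] 7/14 → 1 ('c')
  [16] 14/6 → 3 ('ccb')

[0, 2, 3, 1, 1, 3, 2, 4, 0, 1, 2, 0, 2, 1, 2, 1, 3]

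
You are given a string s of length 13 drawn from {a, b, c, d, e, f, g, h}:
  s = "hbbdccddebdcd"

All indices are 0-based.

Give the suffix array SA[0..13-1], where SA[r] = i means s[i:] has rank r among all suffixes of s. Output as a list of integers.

[1, 2, 9, 4, 11, 5, 12, 3, 10, 6, 7, 8, 0]

rank→(start, suffix):
  0 → (1, 'bbdccddebdcd')
  1 → (2, 'bdccddebdcd')
  2 → (9, 'bdcd')
  3 → (4, 'ccddebdcd')
  4 → (11, 'cd')
  5 → (5, 'cddebdcd')
  6 → (12, 'd')
  7 → (3, 'dccddebdcd')
  8 → (10, 'dcd')
  9 → (6, 'ddebdcd')
  10 → (7, 'debdcd')
  11 → (8, 'ebdcd')
  12 → (0, 'hbbdccddebdcd')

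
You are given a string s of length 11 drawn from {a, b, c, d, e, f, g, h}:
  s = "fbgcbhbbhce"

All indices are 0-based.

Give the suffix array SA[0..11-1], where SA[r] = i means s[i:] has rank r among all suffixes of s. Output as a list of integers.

rank | idx | suffix
   0 |   6 | bbhce
   1 |   1 | bgcbhbbhce
   2 |   4 | bhbbhce
   3 |   7 | bhce
   4 |   3 | cbhbbhce
   5 |   9 | ce
   6 |  10 | e
   7 |   0 | fbgcbhbbhce
   8 |   2 | gcbhbbhce
   9 |   5 | hbbhce
  10 |   8 | hce

[6, 1, 4, 7, 3, 9, 10, 0, 2, 5, 8]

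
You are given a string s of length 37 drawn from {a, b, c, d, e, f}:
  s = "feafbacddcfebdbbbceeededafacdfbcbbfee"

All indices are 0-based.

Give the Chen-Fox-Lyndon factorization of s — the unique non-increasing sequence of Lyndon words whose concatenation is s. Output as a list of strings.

["f", "e", "afb", "acddcfebdbbbceeededafacdfbcbbfee"]

emit factor 1: 'f' (i=0, period=1)
emit factor 2: 'e' (i=1, period=1)
emit factor 3: 'afb' (i=2, period=3)
emit factor 4: 'acddcfebdbbbceeededafacdfbcbbfee' (i=5, period=32)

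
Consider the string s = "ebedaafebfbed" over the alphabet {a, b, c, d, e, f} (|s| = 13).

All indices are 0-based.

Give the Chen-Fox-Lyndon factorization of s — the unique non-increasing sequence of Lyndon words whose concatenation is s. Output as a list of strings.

["e", "bed", "aafebfbed"]

emit factor 1: 'e' (i=0, period=1)
emit factor 2: 'bed' (i=1, period=3)
emit factor 3: 'aafebfbed' (i=4, period=9)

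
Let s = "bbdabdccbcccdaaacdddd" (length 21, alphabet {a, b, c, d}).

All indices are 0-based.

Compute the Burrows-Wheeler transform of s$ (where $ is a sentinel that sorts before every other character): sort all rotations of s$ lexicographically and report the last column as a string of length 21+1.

ddada$cbacdbccadcbbddc

rank  rotation                last
    0  $bbdabdccbcccdaaacdddd  d
    1  aaacdddd$bbdabdccbcccd  d
    2  aacdddd$bbdabdccbcccda  a
    3  abdccbcccdaaacdddd$bbd  d
    4  acdddd$bbdabdccbcccdaa  a
    5  bbdabdccbcccdaaacdddd$  $
    6  bcccdaaacdddd$bbdabdcc  c
    7  bdabdccbcccdaaacdddd$b  b
    8  bdccbcccdaaacdddd$bbda  a
    9  cbcccdaaacdddd$bbdabdc  c
   10  ccbcccdaaacdddd$bbdabd  d
   11  cccdaaacdddd$bbdabdccb  b
   12  ccdaaacdddd$bbdabdccbc  c
   13  cdaaacdddd$bbdabdccbcc  c
   14  cdddd$bbdabdccbcccdaaa  a
   15  d$bbdabdccbcccdaaacddd  d
   16  daaacdddd$bbdabdccbccc  c
   17  dabdccbcccdaaacdddd$bb  b
   18  dccbcccdaaacdddd$bbdab  b
   19  dd$bbdabdccbcccdaaacdd  d
   20  ddd$bbdabdccbcccdaaacd  d
   21  dddd$bbdabdccbcccdaaac  c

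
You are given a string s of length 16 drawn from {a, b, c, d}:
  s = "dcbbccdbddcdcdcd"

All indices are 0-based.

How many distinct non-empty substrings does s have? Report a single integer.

rank→(start, suffix):
  0 → (2, 'bbccdbddcdcdcd')
  1 → (3, 'bccdbddcdcdcd')
  2 → (7, 'bddcdcdcd')
  3 → (1, 'cbbccdbddcdcdcd')
  4 → (4, 'ccdbddcdcdcd')
  5 → (14, 'cd')
  6 → (5, 'cdbddcdcdcd')
  7 → (12, 'cdcd')
  8 → (10, 'cdcdcd')
  9 → (15, 'd')
  10 → (6, 'dbddcdcdcd')
  11 → (0, 'dcbbccdbddcdcdcd')
  12 → (13, 'dcd')
  13 → (11, 'dcdcd')
  14 → (9, 'dcdcdcd')
  15 → (8, 'ddcdcdcd')

SA = [2, 3, 7, 1, 4, 14, 5, 12, 10, 15, 6, 0, 13, 11, 9, 8]
rank  pair      lcp
   1  s[2:],s[3:]  1  'b'
   2  s[3:],s[7:]  1  'b'
   3  s[7:],s[1:]  0  ''
   4  s[1:],s[4:]  1  'c'
   5  s[4:],s[14:]  1  'c'
   6  s[14:],s[5:]  2  'cd'
   7  s[5:],s[12:]  2  'cd'
   8  s[12:],s[10:]  4  'cdcd'
   9  s[10:],s[15:]  0  ''
  10  s[15:],s[6:]  1  'd'
  11  s[6:],s[0:]  1  'd'
  12  s[0:],s[13:]  2  'dc'
  13  s[13:],s[11:]  3  'dcd'
  14  s[11:],s[9:]  5  'dcdcd'
  15  s[9:],s[8:]  1  'd'

n(n+1)/2 = 16·17/2 = 136
Σ LCP = 0 + 1 + 1 + 0 + 1 + 1 + 2 + 2 + 4 + 0 + 1 + 1 + 2 + 3 + 5 + 1 = 25
distinct = 136 − 25 = 111

111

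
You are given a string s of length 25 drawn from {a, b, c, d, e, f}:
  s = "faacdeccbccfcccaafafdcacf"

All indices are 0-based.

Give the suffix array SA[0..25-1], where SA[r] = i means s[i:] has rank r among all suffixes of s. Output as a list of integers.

rank→(start, suffix):
  0 → (1, 'aacdeccbccfcccaafafdcacf')
  1 → (15, 'aafafdcacf')
  2 → (2, 'acdeccbccfcccaafafdcacf')
  3 → (22, 'acf')
  4 → (16, 'afafdcacf')
  5 → (18, 'afdcacf')
  6 → (8, 'bccfcccaafafdcacf')
  7 → (14, 'caafafdcacf')
  8 → (21, 'cacf')
  9 → (7, 'cbccfcccaafafdcacf')
  10 → (13, 'ccaafafdcacf')
  11 → (6, 'ccbccfcccaafafdcacf')
  12 → (12, 'cccaafafdcacf')
  13 → (9, 'ccfcccaafafdcacf')
  14 → (3, 'cdeccbccfcccaafafdcacf')
  15 → (23, 'cf')
  16 → (10, 'cfcccaafafdcacf')
  17 → (20, 'dcacf')
  18 → (4, 'deccbccfcccaafafdcacf')
  19 → (5, 'eccbccfcccaafafdcacf')
  20 → (24, 'f')
  21 → (0, 'faacdeccbccfcccaafafdcacf')
  22 → (17, 'fafdcacf')
  23 → (11, 'fcccaafafdcacf')
  24 → (19, 'fdcacf')

[1, 15, 2, 22, 16, 18, 8, 14, 21, 7, 13, 6, 12, 9, 3, 23, 10, 20, 4, 5, 24, 0, 17, 11, 19]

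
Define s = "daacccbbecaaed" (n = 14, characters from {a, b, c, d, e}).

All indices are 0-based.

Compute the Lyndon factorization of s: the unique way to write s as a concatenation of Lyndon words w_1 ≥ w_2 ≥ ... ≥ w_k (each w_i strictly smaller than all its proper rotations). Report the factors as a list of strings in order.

emit factor 1: 'd' (i=0, period=1)
emit factor 2: 'aacccbbecaaed' (i=1, period=13)

["d", "aacccbbecaaed"]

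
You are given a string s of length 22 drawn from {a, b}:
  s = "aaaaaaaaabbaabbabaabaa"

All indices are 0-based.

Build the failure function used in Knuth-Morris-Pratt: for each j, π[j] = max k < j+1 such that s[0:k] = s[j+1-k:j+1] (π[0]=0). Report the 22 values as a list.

[0, 1, 2, 3, 4, 5, 6, 7, 8, 0, 0, 1, 2, 0, 0, 1, 0, 1, 2, 0, 1, 2]

π[0] = 0
j=1 s[j]='a': π[1]=1 (border 'a')
j=2 s[j]='a': π[2]=2 (border 'aa')
j=3 s[j]='a': π[3]=3 (border 'aaa')
j=4 s[j]='a': π[4]=4 (border 'aaaa')
j=5 s[j]='a': π[5]=5 (border 'aaaaa')
j=6 s[j]='a': π[6]=6 (border 'aaaaaa')
j=7 s[j]='a': π[7]=7 (border 'aaaaaaa')
j=8 s[j]='a': π[8]=8 (border 'aaaaaaaa')
j=9 s[j]='b': k: 8→7→6→5→4→3→2→1→0; π[9]=0 (border '')
j=10 s[j]='b': π[10]=0 (border '')
j=11 s[j]='a': π[11]=1 (border 'a')
j=12 s[j]='a': π[12]=2 (border 'aa')
j=13 s[j]='b': k: 2→1→0; π[13]=0 (border '')
j=14 s[j]='b': π[14]=0 (border '')
j=15 s[j]='a': π[15]=1 (border 'a')
j=16 s[j]='b': k: 1→0; π[16]=0 (border '')
j=17 s[j]='a': π[17]=1 (border 'a')
j=18 s[j]='a': π[18]=2 (border 'aa')
j=19 s[j]='b': k: 2→1→0; π[19]=0 (border '')
j=20 s[j]='a': π[20]=1 (border 'a')
j=21 s[j]='a': π[21]=2 (border 'aa')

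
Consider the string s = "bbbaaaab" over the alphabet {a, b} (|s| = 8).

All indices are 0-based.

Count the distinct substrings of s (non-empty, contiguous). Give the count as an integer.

sorted suffixes:
  #0 SA[0]=3  'aaaab'
  #1 SA[1]=4  'aaab'
  #2 SA[2]=5  'aab'
  #3 SA[3]=6  'ab'
  #4 SA[4]=7  'b'
  #5 SA[5]=2  'baaaab'
  #6 SA[6]=1  'bbaaaab'
  #7 SA[7]=0  'bbbaaaab'

SA = [3, 4, 5, 6, 7, 2, 1, 0]
i: (SA[i-1],SA[i]) lcp shared
  1: (3,4) 3 'aaa'
  2: (4,5) 2 'aa'
  3: (5,6) 1 'a'
  4: (6,7) 0 ''
  5: (7,2) 1 'b'
  6: (2,1) 1 'b'
  7: (1,0) 2 'bb'

n(n+1)/2 = 8·9/2 = 36
Σ LCP = 0 + 3 + 2 + 1 + 0 + 1 + 1 + 2 = 10
distinct = 36 − 10 = 26

26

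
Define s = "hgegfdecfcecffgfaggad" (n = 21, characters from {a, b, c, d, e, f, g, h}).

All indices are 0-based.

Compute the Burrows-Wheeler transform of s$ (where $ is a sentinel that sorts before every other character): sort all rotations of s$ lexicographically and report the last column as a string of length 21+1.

rank  rotation                last
    0  $hgegfdecfcecffgfaggad  d
    1  ad$hgegfdecfcecffgfagg  g
    2  aggad$hgegfdecfcecffgf  f
    3  cecffgfaggad$hgegfdecf  f
    4  cfcecffgfaggad$hgegfde  e
    5  cffgfaggad$hgegfdecfce  e
    6  d$hgegfdecfcecffgfagga  a
    7  decfcecffgfaggad$hgegf  f
    8  ecfcecffgfaggad$hgegfd  d
    9  ecffgfaggad$hgegfdecfc  c
   10  egfdecfcecffgfaggad$hg  g
   11  faggad$hgegfdecfcecffg  g
   12  fcecffgfaggad$hgegfdec  c
   13  fdecfcecffgfaggad$hgeg  g
   14  ffgfaggad$hgegfdecfcec  c
   15  fgfaggad$hgegfdecfcecf  f
   16  gad$hgegfdecfcecffgfag  g
   17  gegfdecfcecffgfaggad$h  h
   18  gfaggad$hgegfdecfcecff  f
   19  gfdecfcecffgfaggad$hge  e
   20  ggad$hgegfdecfcecffgfa  a
   21  hgegfdecfcecffgfaggad$  $

dgffeeafdcggcgcfghfea$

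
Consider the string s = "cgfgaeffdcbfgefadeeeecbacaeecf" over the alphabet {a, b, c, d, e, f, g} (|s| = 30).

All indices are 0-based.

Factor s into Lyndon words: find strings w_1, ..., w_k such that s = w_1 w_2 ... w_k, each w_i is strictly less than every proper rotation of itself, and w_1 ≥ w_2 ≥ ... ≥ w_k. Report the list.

["cgfg", "aeffdcbfgef", "adeeeecb", "acaeecf"]

emit factor 1: 'cgfg' (i=0, period=4)
emit factor 2: 'aeffdcbfgef' (i=4, period=11)
emit factor 3: 'adeeeecb' (i=15, period=8)
emit factor 4: 'acaeecf' (i=23, period=7)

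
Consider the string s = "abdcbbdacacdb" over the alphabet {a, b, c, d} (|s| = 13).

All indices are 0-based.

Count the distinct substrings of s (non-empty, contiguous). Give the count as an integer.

80

sorted suffixes:
  #0 SA[0]=0  'abdcbbdacacdb'
  #1 SA[1]=7  'acacdb'
  #2 SA[2]=9  'acdb'
  #3 SA[3]=12  'b'
  #4 SA[4]=4  'bbdacacdb'
  #5 SA[5]=5  'bdacacdb'
  #6 SA[6]=1  'bdcbbdacacdb'
  #7 SA[7]=8  'cacdb'
  #8 SA[8]=3  'cbbdacacdb'
  #9 SA[9]=10  'cdb'
  #10 SA[10]=6  'dacacdb'
  #11 SA[11]=11  'db'
  #12 SA[12]=2  'dcbbdacacdb'

SA = [0, 7, 9, 12, 4, 5, 1, 8, 3, 10, 6, 11, 2]
rank  pair      lcp
   1  s[0:],s[7:]  1  'a'
   2  s[7:],s[9:]  2  'ac'
   3  s[9:],s[12:]  0  ''
   4  s[12:],s[4:]  1  'b'
   5  s[4:],s[5:]  1  'b'
   6  s[5:],s[1:]  2  'bd'
   7  s[1:],s[8:]  0  ''
   8  s[8:],s[3:]  1  'c'
   9  s[3:],s[10:]  1  'c'
  10  s[10:],s[6:]  0  ''
  11  s[6:],s[11:]  1  'd'
  12  s[11:],s[2:]  1  'd'

n(n+1)/2 = 13·14/2 = 91
Σ LCP = 0 + 1 + 2 + 0 + 1 + 1 + 2 + 0 + 1 + 1 + 0 + 1 + 1 = 11
distinct = 91 − 11 = 80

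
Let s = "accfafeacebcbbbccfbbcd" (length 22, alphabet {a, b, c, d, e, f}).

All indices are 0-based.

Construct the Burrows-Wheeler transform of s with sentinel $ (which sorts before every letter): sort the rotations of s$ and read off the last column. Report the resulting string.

rank  rotation                 last
    0  $accfafeacebcbbbccfbbcd  d
    1  accfafeacebcbbbccfbbcd$  $
    2  acebcbbbccfbbcd$accfafe  e
    3  afeacebcbbbccfbbcd$accf  f
    4  bbbccfbbcd$accfafeacebc  c
    5  bbccfbbcd$accfafeacebcb  b
    6  bbcd$accfafeacebcbbbccf  f
    7  bcbbbccfbbcd$accfafeace  e
    8  bccfbbcd$accfafeacebcbb  b
    9  bcd$accfafeacebcbbbccfb  b
   10  cbbbccfbbcd$accfafeaceb  b
   11  ccfafeacebcbbbccfbbcd$a  a
   12  ccfbbcd$accfafeacebcbbb  b
   13  cd$accfafeacebcbbbccfbb  b
   14  cebcbbbccfbbcd$accfafea  a
   15  cfafeacebcbbbccfbbcd$ac  c
   16  cfbbcd$accfafeacebcbbbc  c
   17  d$accfafeacebcbbbccfbbc  c
   18  eacebcbbbccfbbcd$accfaf  f
   19  ebcbbbccfbbcd$accfafeac  c
   20  fafeacebcbbbccfbbcd$acc  c
   21  fbbcd$accfafeacebcbbbcc  c
   22  feacebcbbbccfbbcd$accfa  a

d$efcbfebbbabbacccfccca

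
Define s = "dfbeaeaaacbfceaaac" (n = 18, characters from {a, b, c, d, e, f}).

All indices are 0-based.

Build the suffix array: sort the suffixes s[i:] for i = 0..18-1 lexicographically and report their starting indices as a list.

[14, 6, 15, 7, 16, 8, 4, 2, 10, 17, 9, 12, 0, 13, 5, 3, 1, 11]

rank | idx | suffix
   0 |  14 | aaac
   1 |   6 | aaacbfceaaac
   2 |  15 | aac
   3 |   7 | aacbfceaaac
   4 |  16 | ac
   5 |   8 | acbfceaaac
   6 |   4 | aeaaacbfceaaac
   7 |   2 | beaeaaacbfceaaac
   8 |  10 | bfceaaac
   9 |  17 | c
  10 |   9 | cbfceaaac
  11 |  12 | ceaaac
  12 |   0 | dfbeaeaaacbfceaaac
  13 |  13 | eaaac
  14 |   5 | eaaacbfceaaac
  15 |   3 | eaeaaacbfceaaac
  16 |   1 | fbeaeaaacbfceaaac
  17 |  11 | fceaaac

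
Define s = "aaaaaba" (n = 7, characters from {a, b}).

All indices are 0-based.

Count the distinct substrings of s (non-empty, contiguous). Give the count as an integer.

sorted suffixes:
  #0 SA[0]=6  'a'
  #1 SA[1]=0  'aaaaaba'
  #2 SA[2]=1  'aaaaba'
  #3 SA[3]=2  'aaaba'
  #4 SA[4]=3  'aaba'
  #5 SA[5]=4  'aba'
  #6 SA[6]=5  'ba'

SA = [6, 0, 1, 2, 3, 4, 5]
i: (SA[i-1],SA[i]) lcp shared
  1: (6,0) 1 'a'
  2: (0,1) 4 'aaaa'
  3: (1,2) 3 'aaa'
  4: (2,3) 2 'aa'
  5: (3,4) 1 'a'
  6: (4,5) 0 ''

n(n+1)/2 = 7·8/2 = 28
Σ LCP = 0 + 1 + 4 + 3 + 2 + 1 + 0 = 11
distinct = 28 − 11 = 17

17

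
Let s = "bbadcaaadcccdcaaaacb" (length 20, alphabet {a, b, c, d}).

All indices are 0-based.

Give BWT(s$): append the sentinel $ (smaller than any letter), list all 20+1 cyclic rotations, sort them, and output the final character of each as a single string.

rank  rotation               last
    0  $bbadcaaadcccdcaaaacb  b
    1  aaaacb$bbadcaaadcccdc  c
    2  aaacb$bbadcaaadcccdca  a
    3  aaadcccdcaaaacb$bbadc  c
    4  aacb$bbadcaaadcccdcaa  a
    5  aadcccdcaaaacb$bbadca  a
    6  acb$bbadcaaadcccdcaaa  a
    7  adcaaadcccdcaaaacb$bb  b
    8  adcccdcaaaacb$bbadcaa  a
    9  b$bbadcaaadcccdcaaaac  c
   10  badcaaadcccdcaaaacb$b  b
   11  bbadcaaadcccdcaaaacb$  $
   12  caaaacb$bbadcaaadcccd  d
   13  caaadcccdcaaaacb$bbad  d
   14  cb$bbadcaaadcccdcaaaa  a
   15  cccdcaaaacb$bbadcaaad  d
   16  ccdcaaaacb$bbadcaaadc  c
   17  cdcaaaacb$bbadcaaadcc  c
   18  dcaaaacb$bbadcaaadccc  c
   19  dcaaadcccdcaaaacb$bba  a
   20  dcccdcaaaacb$bbadcaaa  a

bcacaaabacb$ddadcccaa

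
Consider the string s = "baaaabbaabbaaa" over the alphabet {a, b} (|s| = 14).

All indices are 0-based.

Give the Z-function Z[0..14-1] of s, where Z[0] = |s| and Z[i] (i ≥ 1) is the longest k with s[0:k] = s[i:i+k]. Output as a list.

[14, 0, 0, 0, 0, 1, 3, 0, 0, 1, 4, 0, 0, 0]

Z[0]=14
i=1: i≥r, start 0; Z[1]=0
i=2: i≥r, start 0; Z[2]=0
i=3: i≥r, start 0; Z[3]=0
i=4: i≥r, start 0; Z[4]=0
i=5: i≥r, start 0; Z[5]=1 grow→box=[5,6)
i=6: i≥r, start 0; Z[6]=3 grow→box=[6,9)
i=7: min(r-i=2, Z[1]=0)=0; Z[7]=0
i=8: min(r-i=1, Z[2]=0)=0; Z[8]=0
i=9: i≥r, start 0; Z[9]=1 grow→box=[9,10)
i=10: i≥r, start 0; Z[10]=4 grow→box=[10,14)
i=11: min(r-i=3, Z[1]=0)=0; Z[11]=0
i=12: min(r-i=2, Z[2]=0)=0; Z[12]=0
i=13: min(r-i=1, Z[3]=0)=0; Z[13]=0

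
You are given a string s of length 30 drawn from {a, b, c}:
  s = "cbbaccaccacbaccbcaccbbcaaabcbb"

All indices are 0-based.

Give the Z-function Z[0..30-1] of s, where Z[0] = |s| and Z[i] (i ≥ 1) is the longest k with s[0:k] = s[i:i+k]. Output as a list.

[30, 0, 0, 0, 1, 1, 0, 1, 1, 0, 2, 0, 0, 1, 2, 0, 1, 0, 1, 3, 0, 0, 1, 0, 0, 0, 0, 3, 0, 0]

Z[0]=30
i=1: i≥r, start 0; Z[1]=0
i=2: i≥r, start 0; Z[2]=0
i=3: i≥r, start 0; Z[3]=0
i=4: i≥r, start 0; Z[4]=1 scan→box=[4,5)
i=5: i≥r, start 0; Z[5]=1 scan→box=[5,6)
i=6: i≥r, start 0; Z[6]=0
i=7: i≥r, start 0; Z[7]=1 scan→box=[7,8)
i=8: i≥r, start 0; Z[8]=1 scan→box=[8,9)
i=9: i≥r, start 0; Z[9]=0
i=10: i≥r, start 0; Z[10]=2 scan→box=[10,12)
i=11: min(r-i=1, Z[1]=0)=0; Z[11]=0
i=12: i≥r, start 0; Z[12]=0
i=13: i≥r, start 0; Z[13]=1 scan→box=[13,14)
i=14: i≥r, start 0; Z[14]=2 scan→box=[14,16)
i=15: min(r-i=1, Z[1]=0)=0; Z[15]=0
i=16: i≥r, start 0; Z[16]=1 scan→box=[16,17)
i=17: i≥r, start 0; Z[17]=0
i=18: i≥r, start 0; Z[18]=1 scan→box=[18,19)
i=19: i≥r, start 0; Z[19]=3 scan→box=[19,22)
i=20: min(r-i=2, Z[1]=0)=0; Z[20]=0
i=21: min(r-i=1, Z[2]=0)=0; Z[21]=0
i=22: i≥r, start 0; Z[22]=1 scan→box=[22,23)
i=23: i≥r, start 0; Z[23]=0
i=24: i≥r, start 0; Z[24]=0
i=25: i≥r, start 0; Z[25]=0
i=26: i≥r, start 0; Z[26]=0
i=27: i≥r, start 0; Z[27]=3 scan→box=[27,30)
i=28: min(r-i=2, Z[1]=0)=0; Z[28]=0
i=29: min(r-i=1, Z[2]=0)=0; Z[29]=0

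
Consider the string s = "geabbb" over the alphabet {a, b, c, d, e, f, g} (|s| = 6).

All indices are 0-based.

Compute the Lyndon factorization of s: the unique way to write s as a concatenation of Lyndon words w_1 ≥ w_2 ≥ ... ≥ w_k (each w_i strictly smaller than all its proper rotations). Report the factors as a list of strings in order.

emit factor 1: 'g' (i=0, period=1)
emit factor 2: 'e' (i=1, period=1)
emit factor 3: 'abbb' (i=2, period=4)

["g", "e", "abbb"]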